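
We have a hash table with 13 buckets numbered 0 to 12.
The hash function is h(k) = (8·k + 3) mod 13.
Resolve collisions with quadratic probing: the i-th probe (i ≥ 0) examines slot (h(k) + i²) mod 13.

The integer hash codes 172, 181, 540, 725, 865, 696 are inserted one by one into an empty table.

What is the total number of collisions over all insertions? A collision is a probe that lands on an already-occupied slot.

172 hashes to 1; slot 1 is free → place at 1.
181 hashes to 8; slot 8 is free → place at 8.
540 hashes to 7; slot 7 is free → place at 7.
725 hashes to 5; slot 5 is free → place at 5.
865 hashes to 7; 7,8 taken → place at 11.
696 hashes to 7; 7,8,11 taken → place at 3.
Table: [—, 172, —, 696, —, 725, —, 540, 181, —, —, 865, —]

5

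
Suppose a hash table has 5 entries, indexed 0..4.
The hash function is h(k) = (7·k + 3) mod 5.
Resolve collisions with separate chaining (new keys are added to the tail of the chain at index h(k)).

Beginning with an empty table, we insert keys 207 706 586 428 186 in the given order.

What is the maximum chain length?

Insert 207: h=2, bucket 2 empty → new chain.
Insert 706: h=0, bucket 0 empty → new chain.
Insert 586: h=0, bucket 0 nonempty → append to chain.
Insert 428: h=4, bucket 4 empty → new chain.
Insert 186: h=0, bucket 0 nonempty → append to chain.
Final buckets:
0: 706 -> 586 -> 186
1: _
2: 207
3: _
4: 428

3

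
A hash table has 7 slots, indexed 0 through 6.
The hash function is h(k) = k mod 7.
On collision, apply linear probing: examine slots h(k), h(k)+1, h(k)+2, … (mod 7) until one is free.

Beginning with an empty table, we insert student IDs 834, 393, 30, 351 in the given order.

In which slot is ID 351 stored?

834: h=1 => slot 1
393: h=1, probe 1,2 => slot 2
30: h=2, probe 2,3 => slot 3
351: h=1, probe 1,2,3,4 => slot 4
Table: [., 834, 393, 30, 351, ., .]

4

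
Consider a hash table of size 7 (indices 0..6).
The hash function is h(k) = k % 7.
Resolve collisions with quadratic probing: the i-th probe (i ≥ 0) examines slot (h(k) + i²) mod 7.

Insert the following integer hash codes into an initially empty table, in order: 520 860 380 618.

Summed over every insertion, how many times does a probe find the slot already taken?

4

520: h=2 -> slot 2
860: h=6 -> slot 6
380: h=2, probe 2,3 -> slot 3
618: h=2, probe 2,3,6,4 -> slot 4
Table: [_, _, 520, 380, 618, _, 860]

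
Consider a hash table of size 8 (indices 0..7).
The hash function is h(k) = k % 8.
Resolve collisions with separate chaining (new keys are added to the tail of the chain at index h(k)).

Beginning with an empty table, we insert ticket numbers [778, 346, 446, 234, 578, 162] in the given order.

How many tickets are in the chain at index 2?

5

Insert 778: h=2, bucket 2 empty → new chain.
Insert 346: h=2, bucket 2 nonempty → append to chain.
Insert 446: h=6, bucket 6 empty → new chain.
Insert 234: h=2, bucket 2 nonempty → append to chain.
Insert 578: h=2, bucket 2 nonempty → append to chain.
Insert 162: h=2, bucket 2 nonempty → append to chain.
Final buckets:
0: -
1: -
2: 778 -> 346 -> 234 -> 578 -> 162
3: -
4: -
5: -
6: 446
7: -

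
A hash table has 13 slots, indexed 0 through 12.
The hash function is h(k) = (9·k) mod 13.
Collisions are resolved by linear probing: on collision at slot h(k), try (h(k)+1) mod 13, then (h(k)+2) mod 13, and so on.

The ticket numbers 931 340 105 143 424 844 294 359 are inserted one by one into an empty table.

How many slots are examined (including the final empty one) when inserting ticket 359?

931: h=7 → slot 7
340: h=5 → slot 5
105: h=9 → slot 9
143: h=0 → slot 0
424: h=7, probe 7,8 → slot 8
844: h=4 → slot 4
294: h=7, probe 7,8,9,10 → slot 10
359: h=7, probe 7,8,9,10,11 → slot 11
Table: [143, -, -, -, 844, 340, -, 931, 424, 105, 294, 359, -]

5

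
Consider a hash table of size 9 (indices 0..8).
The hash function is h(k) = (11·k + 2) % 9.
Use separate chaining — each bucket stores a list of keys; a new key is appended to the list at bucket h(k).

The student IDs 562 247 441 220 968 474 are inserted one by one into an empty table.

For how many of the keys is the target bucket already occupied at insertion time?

Insert 562: h=1, bucket 1 empty → new chain.
Insert 247: h=1, bucket 1 nonempty → append to chain.
Insert 441: h=2, bucket 2 empty → new chain.
Insert 220: h=1, bucket 1 nonempty → append to chain.
Insert 968: h=3, bucket 3 empty → new chain.
Insert 474: h=5, bucket 5 empty → new chain.
Final buckets:
0: _
1: 562 -> 247 -> 220
2: 441
3: 968
4: _
5: 474
6: _
7: _
8: _

2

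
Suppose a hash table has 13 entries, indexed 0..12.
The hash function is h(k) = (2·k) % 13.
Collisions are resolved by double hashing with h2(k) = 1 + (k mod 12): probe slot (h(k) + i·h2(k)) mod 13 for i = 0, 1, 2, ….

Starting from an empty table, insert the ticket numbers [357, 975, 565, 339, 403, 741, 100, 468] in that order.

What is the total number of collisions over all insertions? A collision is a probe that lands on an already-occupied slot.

Insert 357: h=12, slot 12 empty => index 12.
Insert 975: h=0, slot 0 empty => index 0.
Insert 565: h=12, h2=2, slot 12 occupied => index 1.
Insert 339: h=2, slot 2 empty => index 2.
Insert 403: h=0, h2=8, slot 0 occupied => index 8.
Insert 741: h=0, h2=10, slot 0 occupied => index 10.
Insert 100: h=5, slot 5 empty => index 5.
Insert 468: h=0, h2=1, slots 0,1,2 occupied => index 3.
Table: [975, 565, 339, 468, ∅, 100, ∅, ∅, 403, ∅, 741, ∅, 357]

6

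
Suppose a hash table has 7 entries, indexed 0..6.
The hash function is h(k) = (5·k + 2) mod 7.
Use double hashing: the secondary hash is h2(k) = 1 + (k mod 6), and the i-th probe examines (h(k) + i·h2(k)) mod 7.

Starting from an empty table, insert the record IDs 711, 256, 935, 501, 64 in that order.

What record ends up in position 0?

Insert 711: h=1, slot 1 empty => index 1.
Insert 256: h=1, h2=5, slot 1 occupied => index 6.
Insert 935: h=1, h2=6, slot 1 occupied => index 0.
Insert 501: h=1, h2=4, slot 1 occupied => index 5.
Insert 64: h=0, h2=5, slots 0,5 occupied => index 3.
Table: [935, 711, ., 64, ., 501, 256]

935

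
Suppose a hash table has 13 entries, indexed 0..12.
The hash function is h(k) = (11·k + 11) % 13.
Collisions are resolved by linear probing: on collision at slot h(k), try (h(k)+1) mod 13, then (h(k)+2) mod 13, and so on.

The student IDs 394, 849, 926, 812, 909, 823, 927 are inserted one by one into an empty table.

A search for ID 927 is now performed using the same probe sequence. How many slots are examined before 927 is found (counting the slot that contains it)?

Insert 394: h=3, slot 3 empty => index 3.
Insert 849: h=3, slot 3 occupied => index 4.
Insert 926: h=5, slot 5 empty => index 5.
Insert 812: h=12, slot 12 empty => index 12.
Insert 909: h=0, slot 0 empty => index 0.
Insert 823: h=3, slots 3,4,5 occupied => index 6.
Insert 927: h=3, slots 3,4,5,6 occupied => index 7.
Table: [909, ., ., 394, 849, 926, 823, 927, ., ., ., ., 812]
Lookup 927: h=3, probe 3,4,5,6,7 → found at 7.

5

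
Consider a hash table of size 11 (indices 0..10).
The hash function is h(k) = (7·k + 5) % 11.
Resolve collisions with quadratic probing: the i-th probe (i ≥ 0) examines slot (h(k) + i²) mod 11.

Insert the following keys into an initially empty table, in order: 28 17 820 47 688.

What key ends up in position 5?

47

28: h=3 -> slot 3
17: h=3, probe 3,4 -> slot 4
820: h=3, probe 3,4,7 -> slot 7
47: h=4, probe 4,5 -> slot 5
688: h=3, probe 3,4,7,1 -> slot 1
Table: [_, 688, _, 28, 17, 47, _, 820, _, _, _]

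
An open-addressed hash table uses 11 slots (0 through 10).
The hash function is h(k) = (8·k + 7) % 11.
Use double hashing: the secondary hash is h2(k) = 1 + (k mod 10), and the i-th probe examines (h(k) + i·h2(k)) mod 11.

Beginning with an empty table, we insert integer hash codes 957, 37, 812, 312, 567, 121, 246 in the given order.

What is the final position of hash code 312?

9

Insert 957: h=7, slot 7 empty => index 7.
Insert 37: h=6, slot 6 empty => index 6.
Insert 812: h=2, slot 2 empty => index 2.
Insert 312: h=6, h2=3, slot 6 occupied => index 9.
Insert 567: h=0, slot 0 empty => index 0.
Insert 121: h=7, h2=2, slots 7,9,0,2 occupied => index 4.
Insert 246: h=6, h2=7, slots 6,2,9 occupied => index 5.
Table: [567, -, 812, -, 121, 246, 37, 957, -, 312, -]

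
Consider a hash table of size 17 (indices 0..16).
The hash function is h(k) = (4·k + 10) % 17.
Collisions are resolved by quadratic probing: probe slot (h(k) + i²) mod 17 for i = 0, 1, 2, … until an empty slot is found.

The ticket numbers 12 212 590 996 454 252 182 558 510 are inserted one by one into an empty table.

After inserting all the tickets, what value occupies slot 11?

590

12 hashes to 7; slot 7 is free => place at 7.
212 hashes to 8; slot 8 is free => place at 8.
590 hashes to 7; 7,8 taken => place at 11.
996 hashes to 16; slot 16 is free => place at 16.
454 hashes to 7; 7,8,11,16 taken => place at 6.
252 hashes to 15; slot 15 is free => place at 15.
182 hashes to 7; 7,8,11,16,6,15 taken => place at 9.
558 hashes to 15; 15,16 taken => place at 2.
510 hashes to 10; slot 10 is free => place at 10.
Table: [—, —, 558, —, —, —, 454, 12, 212, 182, 510, 590, —, —, —, 252, 996]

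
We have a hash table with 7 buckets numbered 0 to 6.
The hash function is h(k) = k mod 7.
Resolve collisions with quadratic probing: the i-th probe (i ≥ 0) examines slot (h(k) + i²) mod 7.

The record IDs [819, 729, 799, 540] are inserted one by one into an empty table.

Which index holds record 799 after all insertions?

2

819: h=0 -> slot 0
729: h=1 -> slot 1
799: h=1, probe 1,2 -> slot 2
540: h=1, probe 1,2,5 -> slot 5
Table: [819, 729, 799, —, —, 540, —]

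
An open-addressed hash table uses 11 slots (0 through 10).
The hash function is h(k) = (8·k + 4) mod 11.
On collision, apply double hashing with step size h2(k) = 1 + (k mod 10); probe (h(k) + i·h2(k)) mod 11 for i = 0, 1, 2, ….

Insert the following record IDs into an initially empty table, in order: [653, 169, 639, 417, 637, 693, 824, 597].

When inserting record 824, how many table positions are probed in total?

3

653 hashes to 3; slot 3 is free → place at 3.
169 hashes to 3, h2=10; 3 taken → place at 2.
639 hashes to 1; slot 1 is free → place at 1.
417 hashes to 7; slot 7 is free → place at 7.
637 hashes to 7, h2=8; 7 taken → place at 4.
693 hashes to 4, h2=4; 4 taken → place at 8.
824 hashes to 7, h2=5; 7,1 taken → place at 6.
597 hashes to 6, h2=8; 6,3 taken → place at 0.
Table: [597, 639, 169, 653, 637, ., 824, 417, 693, ., .]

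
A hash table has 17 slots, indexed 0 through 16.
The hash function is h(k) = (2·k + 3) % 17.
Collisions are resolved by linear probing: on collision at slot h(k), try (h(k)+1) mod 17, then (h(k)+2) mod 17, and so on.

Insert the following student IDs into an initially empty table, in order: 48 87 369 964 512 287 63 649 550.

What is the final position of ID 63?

48: h=14 -> slot 14
87: h=7 -> slot 7
369: h=10 -> slot 10
964: h=10, probe 10,11 -> slot 11
512: h=7, probe 7,8 -> slot 8
287: h=16 -> slot 16
63: h=10, probe 10,11,12 -> slot 12
649: h=9 -> slot 9
550: h=15 -> slot 15
Table: [., ., ., ., ., ., ., 87, 512, 649, 369, 964, 63, ., 48, 550, 287]

12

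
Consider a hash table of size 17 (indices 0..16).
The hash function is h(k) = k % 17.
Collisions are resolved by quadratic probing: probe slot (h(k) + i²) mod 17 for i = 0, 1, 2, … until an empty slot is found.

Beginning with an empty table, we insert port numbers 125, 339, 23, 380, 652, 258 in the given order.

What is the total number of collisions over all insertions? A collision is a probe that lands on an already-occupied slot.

Insert 125: h=6, slot 6 empty => index 6.
Insert 339: h=16, slot 16 empty => index 16.
Insert 23: h=6, slot 6 occupied => index 7.
Insert 380: h=6, slots 6,7 occupied => index 10.
Insert 652: h=6, slots 6,7,10 occupied => index 15.
Insert 258: h=3, slot 3 empty => index 3.
Table: [., ., ., 258, ., ., 125, 23, ., ., 380, ., ., ., ., 652, 339]

6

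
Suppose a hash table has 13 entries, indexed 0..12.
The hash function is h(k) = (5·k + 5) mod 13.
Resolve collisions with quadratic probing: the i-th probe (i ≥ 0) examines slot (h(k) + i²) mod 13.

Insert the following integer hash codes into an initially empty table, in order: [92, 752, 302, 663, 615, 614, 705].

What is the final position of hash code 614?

11

Insert 92: h=10, slot 10 empty => index 10.
Insert 752: h=8, slot 8 empty => index 8.
Insert 302: h=7, slot 7 empty => index 7.
Insert 663: h=5, slot 5 empty => index 5.
Insert 615: h=12, slot 12 empty => index 12.
Insert 614: h=7, slots 7,8 occupied => index 11.
Insert 705: h=7, slots 7,8,11 occupied => index 3.
Table: [_, _, _, 705, _, 663, _, 302, 752, _, 92, 614, 615]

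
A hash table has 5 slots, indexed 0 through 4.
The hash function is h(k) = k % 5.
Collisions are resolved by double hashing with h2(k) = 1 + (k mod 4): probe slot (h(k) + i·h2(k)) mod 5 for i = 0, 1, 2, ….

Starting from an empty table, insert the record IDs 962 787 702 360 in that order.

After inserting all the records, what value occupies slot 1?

Insert 962: h=2, slot 2 empty => index 2.
Insert 787: h=2, h2=4, slot 2 occupied => index 1.
Insert 702: h=2, h2=3, slot 2 occupied => index 0.
Insert 360: h=0, h2=1, slots 0,1,2 occupied => index 3.
Table: [702, 787, 962, 360, -]

787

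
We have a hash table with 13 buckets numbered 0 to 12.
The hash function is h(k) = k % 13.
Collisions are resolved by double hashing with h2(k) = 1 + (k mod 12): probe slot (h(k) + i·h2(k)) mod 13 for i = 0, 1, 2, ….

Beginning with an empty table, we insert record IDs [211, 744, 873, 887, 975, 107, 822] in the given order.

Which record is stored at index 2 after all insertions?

211: h=3 => slot 3
744: h=3, h2=1, probe 3,4 => slot 4
873: h=2 => slot 2
887: h=3, h2=12, probe 3,2,1 => slot 1
975: h=0 => slot 0
107: h=3, h2=12, probe 3,2,1,0,12 => slot 12
822: h=3, h2=7, probe 3,10 => slot 10
Table: [975, 887, 873, 211, 744, ∅, ∅, ∅, ∅, ∅, 822, ∅, 107]

873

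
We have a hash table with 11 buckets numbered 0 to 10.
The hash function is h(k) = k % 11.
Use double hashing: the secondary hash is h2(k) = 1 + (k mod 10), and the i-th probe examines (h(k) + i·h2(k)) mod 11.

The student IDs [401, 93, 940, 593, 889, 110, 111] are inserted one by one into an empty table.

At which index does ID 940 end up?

401 hashes to 5; slot 5 is free => place at 5.
93 hashes to 5, h2=4; 5 taken => place at 9.
940 hashes to 5, h2=1; 5 taken => place at 6.
593 hashes to 10; slot 10 is free => place at 10.
889 hashes to 9, h2=10; 9 taken => place at 8.
110 hashes to 0; slot 0 is free => place at 0.
111 hashes to 1; slot 1 is free => place at 1.
Table: [110, 111, —, —, —, 401, 940, —, 889, 93, 593]

6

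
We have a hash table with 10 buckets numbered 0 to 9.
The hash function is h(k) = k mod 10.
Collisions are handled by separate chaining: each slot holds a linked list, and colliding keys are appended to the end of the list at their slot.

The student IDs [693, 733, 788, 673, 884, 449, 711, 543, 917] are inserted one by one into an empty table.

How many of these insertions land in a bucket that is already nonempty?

3

Insert 693: h=3, bucket 3 empty -> new chain.
Insert 733: h=3, bucket 3 nonempty -> append to chain.
Insert 788: h=8, bucket 8 empty -> new chain.
Insert 673: h=3, bucket 3 nonempty -> append to chain.
Insert 884: h=4, bucket 4 empty -> new chain.
Insert 449: h=9, bucket 9 empty -> new chain.
Insert 711: h=1, bucket 1 empty -> new chain.
Insert 543: h=3, bucket 3 nonempty -> append to chain.
Insert 917: h=7, bucket 7 empty -> new chain.
Final buckets:
0: —
1: 711
2: —
3: 693 -> 733 -> 673 -> 543
4: 884
5: —
6: —
7: 917
8: 788
9: 449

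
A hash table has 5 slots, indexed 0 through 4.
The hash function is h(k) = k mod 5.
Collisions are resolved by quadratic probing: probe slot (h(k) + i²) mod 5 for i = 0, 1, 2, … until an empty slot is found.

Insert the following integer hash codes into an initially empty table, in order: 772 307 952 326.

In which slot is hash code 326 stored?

0

Insert 772: h=2, slot 2 empty => index 2.
Insert 307: h=2, slot 2 occupied => index 3.
Insert 952: h=2, slots 2,3 occupied => index 1.
Insert 326: h=1, slots 1,2 occupied => index 0.
Table: [326, 952, 772, 307, —]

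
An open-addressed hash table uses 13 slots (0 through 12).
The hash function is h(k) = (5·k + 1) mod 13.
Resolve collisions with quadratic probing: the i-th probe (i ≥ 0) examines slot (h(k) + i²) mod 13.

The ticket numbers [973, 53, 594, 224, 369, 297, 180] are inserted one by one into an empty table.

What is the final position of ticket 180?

8

973: h=4 => slot 4
53: h=6 => slot 6
594: h=7 => slot 7
224: h=3 => slot 3
369: h=0 => slot 0
297: h=4, probe 4,5 => slot 5
180: h=4, probe 4,5,8 => slot 8
Table: [369, _, _, 224, 973, 297, 53, 594, 180, _, _, _, _]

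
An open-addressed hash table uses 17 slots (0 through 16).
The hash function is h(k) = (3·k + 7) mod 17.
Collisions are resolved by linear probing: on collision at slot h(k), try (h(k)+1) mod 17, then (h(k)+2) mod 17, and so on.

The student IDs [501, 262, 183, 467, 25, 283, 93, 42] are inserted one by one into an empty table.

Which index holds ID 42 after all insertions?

1

Insert 501: h=14, slot 14 empty -> index 14.
Insert 262: h=11, slot 11 empty -> index 11.
Insert 183: h=12, slot 12 empty -> index 12.
Insert 467: h=14, slot 14 occupied -> index 15.
Insert 25: h=14, slots 14,15 occupied -> index 16.
Insert 283: h=6, slot 6 empty -> index 6.
Insert 93: h=14, slots 14,15,16 occupied -> index 0.
Insert 42: h=14, slots 14,15,16,0 occupied -> index 1.
Table: [93, 42, ∅, ∅, ∅, ∅, 283, ∅, ∅, ∅, ∅, 262, 183, ∅, 501, 467, 25]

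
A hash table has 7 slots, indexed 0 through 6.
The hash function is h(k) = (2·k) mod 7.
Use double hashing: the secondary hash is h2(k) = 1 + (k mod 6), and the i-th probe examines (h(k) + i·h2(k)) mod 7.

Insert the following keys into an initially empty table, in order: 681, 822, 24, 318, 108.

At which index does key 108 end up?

681 hashes to 4; slot 4 is free => place at 4.
822 hashes to 6; slot 6 is free => place at 6.
24 hashes to 6, h2=1; 6 taken => place at 0.
318 hashes to 6, h2=1; 6,0 taken => place at 1.
108 hashes to 6, h2=1; 6,0,1 taken => place at 2.
Table: [24, 318, 108, _, 681, _, 822]

2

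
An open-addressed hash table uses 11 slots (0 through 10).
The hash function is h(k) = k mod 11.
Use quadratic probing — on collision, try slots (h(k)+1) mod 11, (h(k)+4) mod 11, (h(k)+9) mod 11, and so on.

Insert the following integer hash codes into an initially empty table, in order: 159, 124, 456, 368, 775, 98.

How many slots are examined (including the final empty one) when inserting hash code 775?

5

Insert 159: h=5, slot 5 empty → index 5.
Insert 124: h=3, slot 3 empty → index 3.
Insert 456: h=5, slot 5 occupied → index 6.
Insert 368: h=5, slots 5,6 occupied → index 9.
Insert 775: h=5, slots 5,6,9,3 occupied → index 10.
Insert 98: h=10, slot 10 occupied → index 0.
Table: [98, -, -, 124, -, 159, 456, -, -, 368, 775]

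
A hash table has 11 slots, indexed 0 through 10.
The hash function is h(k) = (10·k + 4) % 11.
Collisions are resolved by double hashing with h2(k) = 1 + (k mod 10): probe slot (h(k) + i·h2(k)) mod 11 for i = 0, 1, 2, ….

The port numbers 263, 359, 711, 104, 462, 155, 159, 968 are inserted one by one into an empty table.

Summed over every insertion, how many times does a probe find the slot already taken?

263 hashes to 5; slot 5 is free => place at 5.
359 hashes to 8; slot 8 is free => place at 8.
711 hashes to 8, h2=2; 8 taken => place at 10.
104 hashes to 10, h2=5; 10 taken => place at 4.
462 hashes to 4, h2=3; 4 taken => place at 7.
155 hashes to 3; slot 3 is free => place at 3.
159 hashes to 10, h2=10; 10 taken => place at 9.
968 hashes to 4, h2=9; 4 taken => place at 2.
Table: [_, _, 968, 155, 104, 263, _, 462, 359, 159, 711]

5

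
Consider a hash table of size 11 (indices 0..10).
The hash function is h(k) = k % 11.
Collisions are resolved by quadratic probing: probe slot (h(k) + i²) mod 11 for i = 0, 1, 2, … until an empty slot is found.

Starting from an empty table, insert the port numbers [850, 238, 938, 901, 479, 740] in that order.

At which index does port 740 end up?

Insert 850: h=3, slot 3 empty -> index 3.
Insert 238: h=7, slot 7 empty -> index 7.
Insert 938: h=3, slot 3 occupied -> index 4.
Insert 901: h=10, slot 10 empty -> index 10.
Insert 479: h=6, slot 6 empty -> index 6.
Insert 740: h=3, slots 3,4,7 occupied -> index 1.
Table: [—, 740, —, 850, 938, —, 479, 238, —, —, 901]

1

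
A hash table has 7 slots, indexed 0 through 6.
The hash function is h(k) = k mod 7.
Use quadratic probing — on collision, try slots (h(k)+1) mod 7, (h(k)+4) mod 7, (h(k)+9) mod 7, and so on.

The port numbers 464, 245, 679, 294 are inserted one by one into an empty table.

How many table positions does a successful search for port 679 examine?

2

464 hashes to 2; slot 2 is free → place at 2.
245 hashes to 0; slot 0 is free → place at 0.
679 hashes to 0; 0 taken → place at 1.
294 hashes to 0; 0,1 taken → place at 4.
Table: [245, 679, 464, -, 294, -, -]
Lookup 679: h=0, probe 0,1 → found at 1.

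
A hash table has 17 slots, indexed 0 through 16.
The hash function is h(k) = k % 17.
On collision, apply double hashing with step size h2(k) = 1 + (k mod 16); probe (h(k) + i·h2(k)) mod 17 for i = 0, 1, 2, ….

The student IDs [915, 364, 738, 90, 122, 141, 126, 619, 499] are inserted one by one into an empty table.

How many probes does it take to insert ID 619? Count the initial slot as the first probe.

915 hashes to 14; slot 14 is free -> place at 14.
364 hashes to 7; slot 7 is free -> place at 7.
738 hashes to 7, h2=3; 7 taken -> place at 10.
90 hashes to 5; slot 5 is free -> place at 5.
122 hashes to 3; slot 3 is free -> place at 3.
141 hashes to 5, h2=14; 5 taken -> place at 2.
126 hashes to 7, h2=15; 7,5,3 taken -> place at 1.
619 hashes to 7, h2=12; 7,2,14 taken -> place at 9.
499 hashes to 6; slot 6 is free -> place at 6.
Table: [_, 126, 141, 122, _, 90, 499, 364, _, 619, 738, _, _, _, 915, _, _]

4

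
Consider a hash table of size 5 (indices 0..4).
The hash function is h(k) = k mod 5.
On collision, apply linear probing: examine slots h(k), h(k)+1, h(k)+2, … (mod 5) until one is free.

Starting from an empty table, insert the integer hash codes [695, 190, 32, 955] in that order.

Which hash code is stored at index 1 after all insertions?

695: h=0 -> slot 0
190: h=0, probe 0,1 -> slot 1
32: h=2 -> slot 2
955: h=0, probe 0,1,2,3 -> slot 3
Table: [695, 190, 32, 955, _]

190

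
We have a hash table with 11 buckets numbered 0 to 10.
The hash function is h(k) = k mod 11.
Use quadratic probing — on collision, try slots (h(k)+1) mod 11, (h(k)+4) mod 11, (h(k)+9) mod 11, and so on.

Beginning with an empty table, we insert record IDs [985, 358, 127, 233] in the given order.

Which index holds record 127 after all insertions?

Insert 985: h=6, slot 6 empty => index 6.
Insert 358: h=6, slot 6 occupied => index 7.
Insert 127: h=6, slots 6,7 occupied => index 10.
Insert 233: h=2, slot 2 empty => index 2.
Table: [∅, ∅, 233, ∅, ∅, ∅, 985, 358, ∅, ∅, 127]

10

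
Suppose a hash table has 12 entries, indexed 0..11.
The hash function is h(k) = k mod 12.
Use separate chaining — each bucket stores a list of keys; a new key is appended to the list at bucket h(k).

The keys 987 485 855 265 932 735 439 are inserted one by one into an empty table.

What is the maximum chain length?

987 → bucket 3
485 → bucket 5
855 → bucket 3 (collision)
265 → bucket 1
932 → bucket 8
735 → bucket 3 (collision)
439 → bucket 7
Final buckets:
0: ∅
1: 265
2: ∅
3: 987 -> 855 -> 735
4: ∅
5: 485
6: ∅
7: 439
8: 932
9: ∅
10: ∅
11: ∅

3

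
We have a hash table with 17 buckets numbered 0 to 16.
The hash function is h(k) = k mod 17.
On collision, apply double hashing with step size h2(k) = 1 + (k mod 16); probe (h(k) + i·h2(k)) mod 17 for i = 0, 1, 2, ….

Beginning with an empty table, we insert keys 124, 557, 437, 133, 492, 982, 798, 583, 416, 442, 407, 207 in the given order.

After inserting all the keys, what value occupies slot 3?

Insert 124: h=5, slot 5 empty -> index 5.
Insert 557: h=13, slot 13 empty -> index 13.
Insert 437: h=12, slot 12 empty -> index 12.
Insert 133: h=14, slot 14 empty -> index 14.
Insert 492: h=16, slot 16 empty -> index 16.
Insert 982: h=13, h2=7, slot 13 occupied -> index 3.
Insert 798: h=16, h2=15, slots 16,14,12 occupied -> index 10.
Insert 583: h=5, h2=8, slots 5,13 occupied -> index 4.
Insert 416: h=8, slot 8 empty -> index 8.
Insert 442: h=0, slot 0 empty -> index 0.
Insert 407: h=16, h2=8, slot 16 occupied -> index 7.
Insert 207: h=3, h2=16, slot 3 occupied -> index 2.
Table: [442, -, 207, 982, 583, 124, -, 407, 416, -, 798, -, 437, 557, 133, -, 492]

982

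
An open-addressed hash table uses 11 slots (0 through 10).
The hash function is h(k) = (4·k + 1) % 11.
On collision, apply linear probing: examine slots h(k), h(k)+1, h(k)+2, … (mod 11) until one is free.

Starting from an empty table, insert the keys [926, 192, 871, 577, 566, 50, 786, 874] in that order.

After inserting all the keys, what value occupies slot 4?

926 hashes to 9; slot 9 is free => place at 9.
192 hashes to 10; slot 10 is free => place at 10.
871 hashes to 9; 9,10 taken => place at 0.
577 hashes to 10; 10,0 taken => place at 1.
566 hashes to 10; 10,0,1 taken => place at 2.
50 hashes to 3; slot 3 is free => place at 3.
786 hashes to 10; 10,0,1,2,3 taken => place at 4.
874 hashes to 10; 10,0,1,2,3,4 taken => place at 5.
Table: [871, 577, 566, 50, 786, 874, —, —, —, 926, 192]

786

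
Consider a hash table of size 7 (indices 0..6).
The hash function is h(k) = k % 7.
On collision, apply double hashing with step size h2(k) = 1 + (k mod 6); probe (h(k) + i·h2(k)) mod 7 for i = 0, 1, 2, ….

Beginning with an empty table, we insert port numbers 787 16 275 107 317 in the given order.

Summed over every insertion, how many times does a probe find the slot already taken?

6

Insert 787: h=3, slot 3 empty => index 3.
Insert 16: h=2, slot 2 empty => index 2.
Insert 275: h=2, h2=6, slot 2 occupied => index 1.
Insert 107: h=2, h2=6, slots 2,1 occupied => index 0.
Insert 317: h=2, h2=6, slots 2,1,0 occupied => index 6.
Table: [107, 275, 16, 787, _, _, 317]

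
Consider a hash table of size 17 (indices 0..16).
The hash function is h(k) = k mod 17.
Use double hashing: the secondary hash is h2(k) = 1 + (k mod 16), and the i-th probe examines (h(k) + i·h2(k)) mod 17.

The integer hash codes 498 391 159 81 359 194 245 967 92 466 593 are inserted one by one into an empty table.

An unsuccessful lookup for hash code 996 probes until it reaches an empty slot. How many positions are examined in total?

6

498: h=5 → slot 5
391: h=0 → slot 0
159: h=6 → slot 6
81: h=13 → slot 13
359: h=2 → slot 2
194: h=7 → slot 7
245: h=7, h2=6, probe 7,13,2,8 → slot 8
967: h=15 → slot 15
92: h=7, h2=13, probe 7,3 → slot 3
466: h=7, h2=3, probe 7,10 → slot 10
593: h=15, h2=2, probe 15,0,2,4 → slot 4
Table: [391, ., 359, 92, 593, 498, 159, 194, 245, ., 466, ., ., 81, ., 967, .]
Lookup 996: h=10, h2=5, probe 10,15,3,8,13,1 → slot 1 empty, not found.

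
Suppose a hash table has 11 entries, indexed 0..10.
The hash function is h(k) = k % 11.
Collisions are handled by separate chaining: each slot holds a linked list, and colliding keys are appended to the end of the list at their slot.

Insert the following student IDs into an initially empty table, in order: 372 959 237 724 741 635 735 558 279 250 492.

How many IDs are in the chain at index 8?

372 -> bucket 9
959 -> bucket 2
237 -> bucket 6
724 -> bucket 9 (collision)
741 -> bucket 4
635 -> bucket 8
735 -> bucket 9 (collision)
558 -> bucket 8 (collision)
279 -> bucket 4 (collision)
250 -> bucket 8 (collision)
492 -> bucket 8 (collision)
Final buckets:
0: .
1: .
2: 959
3: .
4: 741 -> 279
5: .
6: 237
7: .
8: 635 -> 558 -> 250 -> 492
9: 372 -> 724 -> 735
10: .

4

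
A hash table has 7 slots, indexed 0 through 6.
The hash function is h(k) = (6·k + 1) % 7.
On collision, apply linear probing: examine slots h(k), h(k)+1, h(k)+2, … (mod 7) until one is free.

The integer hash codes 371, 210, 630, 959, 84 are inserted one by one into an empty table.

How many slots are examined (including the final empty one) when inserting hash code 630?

3

371: h=1 -> slot 1
210: h=1, probe 1,2 -> slot 2
630: h=1, probe 1,2,3 -> slot 3
959: h=1, probe 1,2,3,4 -> slot 4
84: h=1, probe 1,2,3,4,5 -> slot 5
Table: [—, 371, 210, 630, 959, 84, —]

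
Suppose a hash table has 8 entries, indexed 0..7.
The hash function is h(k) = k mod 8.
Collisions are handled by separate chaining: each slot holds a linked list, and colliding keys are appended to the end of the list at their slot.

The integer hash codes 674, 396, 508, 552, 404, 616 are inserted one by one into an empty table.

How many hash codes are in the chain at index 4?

3

Insert 674: h=2, bucket 2 empty → new chain.
Insert 396: h=4, bucket 4 empty → new chain.
Insert 508: h=4, bucket 4 nonempty → append to chain.
Insert 552: h=0, bucket 0 empty → new chain.
Insert 404: h=4, bucket 4 nonempty → append to chain.
Insert 616: h=0, bucket 0 nonempty → append to chain.
Final buckets:
0: 552 -> 616
1: ∅
2: 674
3: ∅
4: 396 -> 508 -> 404
5: ∅
6: ∅
7: ∅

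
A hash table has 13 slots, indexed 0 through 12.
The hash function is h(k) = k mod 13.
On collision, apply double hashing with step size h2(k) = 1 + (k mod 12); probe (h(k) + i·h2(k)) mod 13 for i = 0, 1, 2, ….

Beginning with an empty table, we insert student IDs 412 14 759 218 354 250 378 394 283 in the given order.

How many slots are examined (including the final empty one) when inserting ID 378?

2

412: h=9 => slot 9
14: h=1 => slot 1
759: h=5 => slot 5
218: h=10 => slot 10
354: h=3 => slot 3
250: h=3, h2=11, probe 3,1,12 => slot 12
378: h=1, h2=7, probe 1,8 => slot 8
394: h=4 => slot 4
283: h=10, h2=8, probe 10,5,0 => slot 0
Table: [283, 14, ∅, 354, 394, 759, ∅, ∅, 378, 412, 218, ∅, 250]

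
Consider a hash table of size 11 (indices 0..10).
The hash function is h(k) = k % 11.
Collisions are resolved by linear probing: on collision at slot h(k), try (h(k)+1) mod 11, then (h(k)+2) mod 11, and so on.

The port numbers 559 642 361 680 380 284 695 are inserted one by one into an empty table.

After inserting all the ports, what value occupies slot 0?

559: h=9 → slot 9
642: h=4 → slot 4
361: h=9, probe 9,10 → slot 10
680: h=9, probe 9,10,0 → slot 0
380: h=6 → slot 6
284: h=9, probe 9,10,0,1 → slot 1
695: h=2 → slot 2
Table: [680, 284, 695, —, 642, —, 380, —, —, 559, 361]

680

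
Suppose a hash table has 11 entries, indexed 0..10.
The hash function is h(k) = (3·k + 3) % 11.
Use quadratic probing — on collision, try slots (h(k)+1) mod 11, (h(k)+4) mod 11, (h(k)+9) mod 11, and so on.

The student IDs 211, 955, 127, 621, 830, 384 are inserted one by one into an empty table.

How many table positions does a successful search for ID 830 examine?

3

211: h=9 -> slot 9
955: h=8 -> slot 8
127: h=10 -> slot 10
621: h=7 -> slot 7
830: h=7, probe 7,8,0 -> slot 0
384: h=0, probe 0,1 -> slot 1
Table: [830, 384, —, —, —, —, —, 621, 955, 211, 127]
Lookup 830: h=7, probe 7,8,0 → found at 0.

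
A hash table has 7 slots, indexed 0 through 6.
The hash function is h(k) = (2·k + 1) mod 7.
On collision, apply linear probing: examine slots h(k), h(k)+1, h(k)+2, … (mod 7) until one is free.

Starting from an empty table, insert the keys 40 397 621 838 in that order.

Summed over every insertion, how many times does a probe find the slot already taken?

40: h=4 => slot 4
397: h=4, probe 4,5 => slot 5
621: h=4, probe 4,5,6 => slot 6
838: h=4, probe 4,5,6,0 => slot 0
Table: [838, ., ., ., 40, 397, 621]

6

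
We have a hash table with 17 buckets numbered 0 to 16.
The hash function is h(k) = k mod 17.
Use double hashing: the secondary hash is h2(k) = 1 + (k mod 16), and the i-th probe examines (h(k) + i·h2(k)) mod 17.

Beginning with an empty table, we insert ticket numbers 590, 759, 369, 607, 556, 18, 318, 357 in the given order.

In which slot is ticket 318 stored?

590: h=12 -> slot 12
759: h=11 -> slot 11
369: h=12, h2=2, probe 12,14 -> slot 14
607: h=12, h2=16, probe 12,11,10 -> slot 10
556: h=12, h2=13, probe 12,8 -> slot 8
18: h=1 -> slot 1
318: h=12, h2=15, probe 12,10,8,6 -> slot 6
357: h=0 -> slot 0
Table: [357, 18, -, -, -, -, 318, -, 556, -, 607, 759, 590, -, 369, -, -]

6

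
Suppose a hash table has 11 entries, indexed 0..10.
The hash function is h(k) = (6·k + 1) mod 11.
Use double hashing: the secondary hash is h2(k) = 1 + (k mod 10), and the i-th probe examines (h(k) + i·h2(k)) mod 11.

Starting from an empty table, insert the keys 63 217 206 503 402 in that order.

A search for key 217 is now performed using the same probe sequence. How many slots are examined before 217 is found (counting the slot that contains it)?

Insert 63: h=5, slot 5 empty => index 5.
Insert 217: h=5, h2=8, slot 5 occupied => index 2.
Insert 206: h=5, h2=7, slot 5 occupied => index 1.
Insert 503: h=5, h2=4, slot 5 occupied => index 9.
Insert 402: h=4, slot 4 empty => index 4.
Table: [., 206, 217, ., 402, 63, ., ., ., 503, .]
Lookup 217: h=5, h2=8, probe 5,2 → found at 2.

2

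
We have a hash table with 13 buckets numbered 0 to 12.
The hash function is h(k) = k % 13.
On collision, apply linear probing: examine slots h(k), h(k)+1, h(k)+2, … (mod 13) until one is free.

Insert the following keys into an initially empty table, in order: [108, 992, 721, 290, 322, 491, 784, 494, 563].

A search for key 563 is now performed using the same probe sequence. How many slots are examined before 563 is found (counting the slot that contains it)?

108: h=4 → slot 4
992: h=4, probe 4,5 → slot 5
721: h=6 → slot 6
290: h=4, probe 4,5,6,7 → slot 7
322: h=10 → slot 10
491: h=10, probe 10,11 → slot 11
784: h=4, probe 4,5,6,7,8 → slot 8
494: h=0 → slot 0
563: h=4, probe 4,5,6,7,8,9 → slot 9
Table: [494, ., ., ., 108, 992, 721, 290, 784, 563, 322, 491, .]
Lookup 563: h=4, probe 4,5,6,7,8,9 → found at 9.

6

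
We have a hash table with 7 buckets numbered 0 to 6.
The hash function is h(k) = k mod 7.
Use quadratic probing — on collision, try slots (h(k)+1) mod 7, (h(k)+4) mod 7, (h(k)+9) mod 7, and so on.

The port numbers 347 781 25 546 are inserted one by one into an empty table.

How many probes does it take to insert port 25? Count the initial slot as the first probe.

347 hashes to 4; slot 4 is free => place at 4.
781 hashes to 4; 4 taken => place at 5.
25 hashes to 4; 4,5 taken => place at 1.
546 hashes to 0; slot 0 is free => place at 0.
Table: [546, 25, ∅, ∅, 347, 781, ∅]

3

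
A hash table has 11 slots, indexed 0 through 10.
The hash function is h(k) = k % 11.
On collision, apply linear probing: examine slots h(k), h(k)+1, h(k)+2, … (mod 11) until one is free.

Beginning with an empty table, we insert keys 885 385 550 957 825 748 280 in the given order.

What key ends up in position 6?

280

885 hashes to 5; slot 5 is free → place at 5.
385 hashes to 0; slot 0 is free → place at 0.
550 hashes to 0; 0 taken → place at 1.
957 hashes to 0; 0,1 taken → place at 2.
825 hashes to 0; 0,1,2 taken → place at 3.
748 hashes to 0; 0,1,2,3 taken → place at 4.
280 hashes to 5; 5 taken → place at 6.
Table: [385, 550, 957, 825, 748, 885, 280, ∅, ∅, ∅, ∅]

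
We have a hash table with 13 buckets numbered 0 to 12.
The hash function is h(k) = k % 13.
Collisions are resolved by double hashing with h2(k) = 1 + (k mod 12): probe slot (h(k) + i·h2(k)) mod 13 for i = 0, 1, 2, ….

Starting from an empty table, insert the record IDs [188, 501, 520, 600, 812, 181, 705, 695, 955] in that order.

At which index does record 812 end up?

Insert 188: h=6, slot 6 empty => index 6.
Insert 501: h=7, slot 7 empty => index 7.
Insert 520: h=0, slot 0 empty => index 0.
Insert 600: h=2, slot 2 empty => index 2.
Insert 812: h=6, h2=9, slots 6,2 occupied => index 11.
Insert 181: h=12, slot 12 empty => index 12.
Insert 705: h=3, slot 3 empty => index 3.
Insert 695: h=6, h2=12, slot 6 occupied => index 5.
Insert 955: h=6, h2=8, slot 6 occupied => index 1.
Table: [520, 955, 600, 705, ∅, 695, 188, 501, ∅, ∅, ∅, 812, 181]

11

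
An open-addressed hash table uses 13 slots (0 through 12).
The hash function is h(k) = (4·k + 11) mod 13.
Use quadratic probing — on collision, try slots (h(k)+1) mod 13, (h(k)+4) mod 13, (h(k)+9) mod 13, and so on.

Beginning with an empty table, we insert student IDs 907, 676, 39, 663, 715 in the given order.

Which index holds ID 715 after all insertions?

1

907: h=12 => slot 12
676: h=11 => slot 11
39: h=11, probe 11,12,2 => slot 2
663: h=11, probe 11,12,2,7 => slot 7
715: h=11, probe 11,12,2,7,1 => slot 1
Table: [_, 715, 39, _, _, _, _, 663, _, _, _, 676, 907]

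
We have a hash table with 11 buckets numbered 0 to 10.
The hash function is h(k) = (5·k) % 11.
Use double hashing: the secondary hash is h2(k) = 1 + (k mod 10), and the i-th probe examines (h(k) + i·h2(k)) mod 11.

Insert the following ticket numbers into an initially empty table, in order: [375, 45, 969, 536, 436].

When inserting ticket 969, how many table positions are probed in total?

2

Insert 375: h=5, slot 5 empty → index 5.
Insert 45: h=5, h2=6, slot 5 occupied → index 0.
Insert 969: h=5, h2=10, slot 5 occupied → index 4.
Insert 536: h=7, slot 7 empty → index 7.
Insert 436: h=2, slot 2 empty → index 2.
Table: [45, _, 436, _, 969, 375, _, 536, _, _, _]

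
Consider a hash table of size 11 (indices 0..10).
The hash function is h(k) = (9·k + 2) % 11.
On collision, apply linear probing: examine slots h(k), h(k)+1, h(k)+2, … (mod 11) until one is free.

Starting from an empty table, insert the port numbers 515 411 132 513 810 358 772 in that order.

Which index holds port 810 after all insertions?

Insert 515: h=6, slot 6 empty => index 6.
Insert 411: h=5, slot 5 empty => index 5.
Insert 132: h=2, slot 2 empty => index 2.
Insert 513: h=10, slot 10 empty => index 10.
Insert 810: h=10, slot 10 occupied => index 0.
Insert 358: h=1, slot 1 empty => index 1.
Insert 772: h=9, slot 9 empty => index 9.
Table: [810, 358, 132, —, —, 411, 515, —, —, 772, 513]

0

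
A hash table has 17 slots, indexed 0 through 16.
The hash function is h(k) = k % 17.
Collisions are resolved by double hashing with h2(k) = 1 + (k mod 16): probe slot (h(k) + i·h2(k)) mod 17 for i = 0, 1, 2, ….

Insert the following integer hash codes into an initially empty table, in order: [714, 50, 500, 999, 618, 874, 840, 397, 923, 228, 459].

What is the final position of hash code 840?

8

714: h=0 -> slot 0
50: h=16 -> slot 16
500: h=7 -> slot 7
999: h=13 -> slot 13
618: h=6 -> slot 6
874: h=7, h2=11, probe 7,1 -> slot 1
840: h=7, h2=9, probe 7,16,8 -> slot 8
397: h=6, h2=14, probe 6,3 -> slot 3
923: h=5 -> slot 5
228: h=7, h2=5, probe 7,12 -> slot 12
459: h=0, h2=12, probe 0,12,7,2 -> slot 2
Table: [714, 874, 459, 397, ., 923, 618, 500, 840, ., ., ., 228, 999, ., ., 50]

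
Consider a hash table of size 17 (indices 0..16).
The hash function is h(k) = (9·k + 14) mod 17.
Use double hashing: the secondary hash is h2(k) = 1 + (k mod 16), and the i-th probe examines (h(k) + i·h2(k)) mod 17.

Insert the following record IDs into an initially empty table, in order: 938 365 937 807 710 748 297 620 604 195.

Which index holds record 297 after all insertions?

11

938 hashes to 7; slot 7 is free => place at 7.
365 hashes to 1; slot 1 is free => place at 1.
937 hashes to 15; slot 15 is free => place at 15.
807 hashes to 1, h2=8; 1 taken => place at 9.
710 hashes to 12; slot 12 is free => place at 12.
748 hashes to 14; slot 14 is free => place at 14.
297 hashes to 1, h2=10; 1 taken => place at 11.
620 hashes to 1, h2=13; 1,14 taken => place at 10.
604 hashes to 10, h2=13; 10 taken => place at 6.
195 hashes to 1, h2=4; 1 taken => place at 5.
Table: [., 365, ., ., ., 195, 604, 938, ., 807, 620, 297, 710, ., 748, 937, .]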